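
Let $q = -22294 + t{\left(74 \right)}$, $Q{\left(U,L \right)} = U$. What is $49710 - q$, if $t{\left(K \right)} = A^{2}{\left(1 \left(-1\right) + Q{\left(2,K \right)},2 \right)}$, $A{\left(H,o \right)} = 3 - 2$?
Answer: $72003$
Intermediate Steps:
$A{\left(H,o \right)} = 1$
$t{\left(K \right)} = 1$ ($t{\left(K \right)} = 1^{2} = 1$)
$q = -22293$ ($q = -22294 + 1 = -22293$)
$49710 - q = 49710 - -22293 = 49710 + 22293 = 72003$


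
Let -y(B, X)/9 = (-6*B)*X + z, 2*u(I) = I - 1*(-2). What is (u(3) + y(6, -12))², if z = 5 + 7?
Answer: 63792169/4 ≈ 1.5948e+7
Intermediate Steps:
z = 12
u(I) = 1 + I/2 (u(I) = (I - 1*(-2))/2 = (I + 2)/2 = (2 + I)/2 = 1 + I/2)
y(B, X) = -108 + 54*B*X (y(B, X) = -9*((-6*B)*X + 12) = -9*(-6*B*X + 12) = -9*(12 - 6*B*X) = -108 + 54*B*X)
(u(3) + y(6, -12))² = ((1 + (½)*3) + (-108 + 54*6*(-12)))² = ((1 + 3/2) + (-108 - 3888))² = (5/2 - 3996)² = (-7987/2)² = 63792169/4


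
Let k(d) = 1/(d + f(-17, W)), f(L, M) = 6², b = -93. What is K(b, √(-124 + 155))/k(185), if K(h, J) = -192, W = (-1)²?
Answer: -42432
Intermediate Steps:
W = 1
f(L, M) = 36
k(d) = 1/(36 + d) (k(d) = 1/(d + 36) = 1/(36 + d))
K(b, √(-124 + 155))/k(185) = -192/(1/(36 + 185)) = -192/(1/221) = -192/1/221 = -192*221 = -42432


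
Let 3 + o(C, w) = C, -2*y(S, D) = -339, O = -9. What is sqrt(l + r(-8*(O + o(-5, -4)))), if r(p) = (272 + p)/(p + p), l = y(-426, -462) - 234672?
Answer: I*sqrt(234501) ≈ 484.25*I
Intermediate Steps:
y(S, D) = 339/2 (y(S, D) = -1/2*(-339) = 339/2)
o(C, w) = -3 + C
l = -469005/2 (l = 339/2 - 234672 = -469005/2 ≈ -2.3450e+5)
r(p) = (272 + p)/(2*p) (r(p) = (272 + p)/((2*p)) = (272 + p)*(1/(2*p)) = (272 + p)/(2*p))
sqrt(l + r(-8*(O + o(-5, -4)))) = sqrt(-469005/2 + (272 - 8*(-9 + (-3 - 5)))/(2*((-8*(-9 + (-3 - 5)))))) = sqrt(-469005/2 + (272 - 8*(-9 - 8))/(2*((-8*(-9 - 8))))) = sqrt(-469005/2 + (272 - 8*(-17))/(2*((-8*(-17))))) = sqrt(-469005/2 + (1/2)*(272 + 136)/136) = sqrt(-469005/2 + (1/2)*(1/136)*408) = sqrt(-469005/2 + 3/2) = sqrt(-234501) = I*sqrt(234501)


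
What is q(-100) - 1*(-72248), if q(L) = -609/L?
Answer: 7225409/100 ≈ 72254.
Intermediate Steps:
q(-100) - 1*(-72248) = -609/(-100) - 1*(-72248) = -609*(-1/100) + 72248 = 609/100 + 72248 = 7225409/100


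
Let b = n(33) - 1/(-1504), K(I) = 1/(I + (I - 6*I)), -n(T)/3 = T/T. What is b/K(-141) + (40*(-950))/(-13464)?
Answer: -22738039/13464 ≈ -1688.8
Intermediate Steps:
n(T) = -3 (n(T) = -3*T/T = -3*1 = -3)
K(I) = -1/(4*I) (K(I) = 1/(I - 5*I) = 1/(-4*I) = -1/(4*I))
b = -4511/1504 (b = -3 - 1/(-1504) = -3 - 1*(-1/1504) = -3 + 1/1504 = -4511/1504 ≈ -2.9993)
b/K(-141) + (40*(-950))/(-13464) = -4511/(1504*((-¼/(-141)))) + (40*(-950))/(-13464) = -4511/(1504*((-¼*(-1/141)))) - 38000*(-1/13464) = -4511/(1504*1/564) + 4750/1683 = -4511/1504*564 + 4750/1683 = -13533/8 + 4750/1683 = -22738039/13464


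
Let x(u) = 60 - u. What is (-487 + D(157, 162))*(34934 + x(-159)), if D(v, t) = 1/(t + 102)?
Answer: -4519515751/264 ≈ -1.7119e+7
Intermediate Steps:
D(v, t) = 1/(102 + t)
(-487 + D(157, 162))*(34934 + x(-159)) = (-487 + 1/(102 + 162))*(34934 + (60 - 1*(-159))) = (-487 + 1/264)*(34934 + (60 + 159)) = (-487 + 1/264)*(34934 + 219) = -128567/264*35153 = -4519515751/264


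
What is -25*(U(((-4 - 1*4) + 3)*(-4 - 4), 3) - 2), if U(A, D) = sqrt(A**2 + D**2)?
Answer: 50 - 25*sqrt(1609) ≈ -952.81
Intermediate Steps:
-25*(U(((-4 - 1*4) + 3)*(-4 - 4), 3) - 2) = -25*(sqrt((((-4 - 1*4) + 3)*(-4 - 4))**2 + 3**2) - 2) = -25*(sqrt((((-4 - 4) + 3)*(-8))**2 + 9) - 2) = -25*(sqrt(((-8 + 3)*(-8))**2 + 9) - 2) = -25*(sqrt((-5*(-8))**2 + 9) - 2) = -25*(sqrt(40**2 + 9) - 2) = -25*(sqrt(1600 + 9) - 2) = -25*(sqrt(1609) - 2) = -25*(-2 + sqrt(1609)) = 50 - 25*sqrt(1609)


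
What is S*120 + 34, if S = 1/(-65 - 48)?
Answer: 3722/113 ≈ 32.938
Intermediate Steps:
S = -1/113 (S = 1/(-113) = -1/113 ≈ -0.0088496)
S*120 + 34 = -1/113*120 + 34 = -120/113 + 34 = 3722/113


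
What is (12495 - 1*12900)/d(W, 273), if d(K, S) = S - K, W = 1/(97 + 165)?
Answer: -21222/14305 ≈ -1.4835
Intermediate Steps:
W = 1/262 ≈ 0.0038168
(12495 - 1*12900)/d(W, 273) = (12495 - 1*12900)/(273 - 1*1/262) = (12495 - 12900)/(273 - 1/262) = -405/71525/262 = -405*262/71525 = -21222/14305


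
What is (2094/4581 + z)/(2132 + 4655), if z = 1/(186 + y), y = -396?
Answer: 16117/241820810 ≈ 6.6648e-5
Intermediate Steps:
z = -1/210 (z = 1/(186 - 396) = 1/(-210) = -1/210 ≈ -0.0047619)
(2094/4581 + z)/(2132 + 4655) = (2094/4581 - 1/210)/(2132 + 4655) = (2094*(1/4581) - 1/210)/6787 = (698/1527 - 1/210)*(1/6787) = (16117/35630)*(1/6787) = 16117/241820810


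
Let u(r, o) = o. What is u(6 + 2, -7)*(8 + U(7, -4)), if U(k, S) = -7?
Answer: -7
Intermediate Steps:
u(6 + 2, -7)*(8 + U(7, -4)) = -7*(8 - 7) = -7*1 = -7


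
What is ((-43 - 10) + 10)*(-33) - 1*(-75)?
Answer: 1494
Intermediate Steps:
((-43 - 10) + 10)*(-33) - 1*(-75) = (-53 + 10)*(-33) + 75 = -43*(-33) + 75 = 1419 + 75 = 1494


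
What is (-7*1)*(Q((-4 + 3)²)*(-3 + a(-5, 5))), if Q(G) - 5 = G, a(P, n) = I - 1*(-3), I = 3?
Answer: -126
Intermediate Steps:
a(P, n) = 6 (a(P, n) = 3 - 1*(-3) = 3 + 3 = 6)
Q(G) = 5 + G
(-7*1)*(Q((-4 + 3)²)*(-3 + a(-5, 5))) = (-7*1)*((5 + (-4 + 3)²)*(-3 + 6)) = -7*(5 + (-1)²)*3 = -7*(5 + 1)*3 = -42*3 = -7*18 = -126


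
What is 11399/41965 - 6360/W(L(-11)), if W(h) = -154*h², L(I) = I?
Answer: 3112379/5077765 ≈ 0.61294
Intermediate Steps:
11399/41965 - 6360/W(L(-11)) = 11399/41965 - 6360/((-154*(-11)²)) = 11399*(1/41965) - 6360/((-154*121)) = 11399/41965 - 6360/(-18634) = 11399/41965 - 6360*(-1/18634) = 11399/41965 + 3180/9317 = 3112379/5077765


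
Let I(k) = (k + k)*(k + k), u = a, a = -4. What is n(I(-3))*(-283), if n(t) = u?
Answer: 1132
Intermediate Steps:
u = -4
I(k) = 4*k² (I(k) = (2*k)*(2*k) = 4*k²)
n(t) = -4
n(I(-3))*(-283) = -4*(-283) = 1132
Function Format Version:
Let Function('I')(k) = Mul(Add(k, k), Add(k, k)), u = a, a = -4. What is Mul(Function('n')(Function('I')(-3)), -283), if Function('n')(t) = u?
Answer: 1132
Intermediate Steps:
u = -4
Function('I')(k) = Mul(4, Pow(k, 2)) (Function('I')(k) = Mul(Mul(2, k), Mul(2, k)) = Mul(4, Pow(k, 2)))
Function('n')(t) = -4
Mul(Function('n')(Function('I')(-3)), -283) = Mul(-4, -283) = 1132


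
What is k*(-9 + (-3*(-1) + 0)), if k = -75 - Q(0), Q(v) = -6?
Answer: 414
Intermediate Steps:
k = -69 (k = -75 - 1*(-6) = -75 + 6 = -69)
k*(-9 + (-3*(-1) + 0)) = -69*(-9 + (-3*(-1) + 0)) = -69*(-9 + (3 + 0)) = -69*(-9 + 3) = -69*(-6) = 414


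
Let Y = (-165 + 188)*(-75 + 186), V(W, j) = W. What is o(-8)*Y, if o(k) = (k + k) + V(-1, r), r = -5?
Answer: -43401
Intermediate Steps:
Y = 2553 (Y = 23*111 = 2553)
o(k) = -1 + 2*k (o(k) = (k + k) - 1 = 2*k - 1 = -1 + 2*k)
o(-8)*Y = (-1 + 2*(-8))*2553 = (-1 - 16)*2553 = -17*2553 = -43401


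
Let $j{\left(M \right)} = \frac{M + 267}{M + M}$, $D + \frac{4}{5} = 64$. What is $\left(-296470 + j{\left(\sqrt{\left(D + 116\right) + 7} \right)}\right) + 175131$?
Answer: $- \frac{242677}{2} + \frac{267 \sqrt{95}}{266} \approx -1.2133 \cdot 10^{5}$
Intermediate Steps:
$D = \frac{316}{5}$ ($D = - \frac{4}{5} + 64 = \frac{316}{5} \approx 63.2$)
$j{\left(M \right)} = \frac{267 + M}{2 M}$
$\left(-296470 + j{\left(\sqrt{\left(D + 116\right) + 7} \right)}\right) + 175131 = \left(-296470 + \frac{267 + \sqrt{\left(\frac{316}{5} + 116\right) + 7}}{2 \sqrt{\left(\frac{316}{5} + 116\right) + 7}}\right) + 175131 = \left(-296470 + \frac{267 + \sqrt{\frac{896}{5} + 7}}{2 \sqrt{\frac{896}{5} + 7}}\right) + 175131 = \left(-296470 + \frac{267 + \sqrt{\frac{931}{5}}}{2 \sqrt{\frac{931}{5}}}\right) + 175131 = \left(-296470 + \frac{267 + \frac{7 \sqrt{95}}{5}}{2 \frac{7 \sqrt{95}}{5}}\right) + 175131 = \left(-296470 + \frac{\frac{\sqrt{95}}{133} \left(267 + \frac{7 \sqrt{95}}{5}\right)}{2}\right) + 175131 = \left(-296470 + \frac{\sqrt{95} \left(267 + \frac{7 \sqrt{95}}{5}\right)}{266}\right) + 175131 = -121339 + \frac{\sqrt{95} \left(267 + \frac{7 \sqrt{95}}{5}\right)}{266}$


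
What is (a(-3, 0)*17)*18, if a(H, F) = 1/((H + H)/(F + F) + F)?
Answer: 0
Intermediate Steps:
a(H, F) = 1/(F + H/F) (a(H, F) = 1/((2*H)/((2*F)) + F) = 1/((2*H)*(1/(2*F)) + F) = 1/(H/F + F) = 1/(F + H/F))
(a(-3, 0)*17)*18 = ((0/(-3 + 0²))*17)*18 = ((0/(-3 + 0))*17)*18 = ((0/(-3))*17)*18 = ((0*(-⅓))*17)*18 = (0*17)*18 = 0*18 = 0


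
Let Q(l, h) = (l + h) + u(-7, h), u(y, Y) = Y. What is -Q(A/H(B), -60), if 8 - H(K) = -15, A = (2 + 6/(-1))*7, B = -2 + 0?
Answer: 2788/23 ≈ 121.22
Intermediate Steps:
B = -2
A = -28 (A = (2 + 6*(-1))*7 = (2 - 6)*7 = -4*7 = -28)
H(K) = 23 (H(K) = 8 - 1*(-15) = 8 + 15 = 23)
Q(l, h) = l + 2*h (Q(l, h) = (l + h) + h = (h + l) + h = l + 2*h)
-Q(A/H(B), -60) = -(-28/23 + 2*(-60)) = -(-28*1/23 - 120) = -(-28/23 - 120) = -1*(-2788/23) = 2788/23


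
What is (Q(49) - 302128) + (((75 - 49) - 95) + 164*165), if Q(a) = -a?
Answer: -275186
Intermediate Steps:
(Q(49) - 302128) + (((75 - 49) - 95) + 164*165) = (-1*49 - 302128) + (((75 - 49) - 95) + 164*165) = (-49 - 302128) + ((26 - 95) + 27060) = -302177 + (-69 + 27060) = -302177 + 26991 = -275186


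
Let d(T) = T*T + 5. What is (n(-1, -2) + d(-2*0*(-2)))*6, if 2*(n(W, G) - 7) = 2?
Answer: 78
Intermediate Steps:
n(W, G) = 8 (n(W, G) = 7 + (½)*2 = 7 + 1 = 8)
d(T) = 5 + T² (d(T) = T² + 5 = 5 + T²)
(n(-1, -2) + d(-2*0*(-2)))*6 = (8 + (5 + (-2*0*(-2))²))*6 = (8 + (5 + (0*(-2))²))*6 = (8 + (5 + 0²))*6 = (8 + (5 + 0))*6 = (8 + 5)*6 = 13*6 = 78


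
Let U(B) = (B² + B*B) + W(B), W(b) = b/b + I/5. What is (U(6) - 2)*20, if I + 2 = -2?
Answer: 1404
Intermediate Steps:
I = -4 (I = -2 - 2 = -4)
W(b) = ⅕ (W(b) = b/b - 4/5 = 1 - 4*⅕ = 1 - ⅘ = ⅕)
U(B) = ⅕ + 2*B² (U(B) = (B² + B*B) + ⅕ = (B² + B²) + ⅕ = 2*B² + ⅕ = ⅕ + 2*B²)
(U(6) - 2)*20 = ((⅕ + 2*6²) - 2)*20 = ((⅕ + 2*36) - 2)*20 = ((⅕ + 72) - 2)*20 = (361/5 - 2)*20 = (351/5)*20 = 1404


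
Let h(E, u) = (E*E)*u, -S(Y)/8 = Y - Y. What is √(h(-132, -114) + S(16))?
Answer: 132*I*√114 ≈ 1409.4*I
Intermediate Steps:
S(Y) = 0 (S(Y) = -8*(Y - Y) = -8*0 = 0)
h(E, u) = u*E² (h(E, u) = E²*u = u*E²)
√(h(-132, -114) + S(16)) = √(-114*(-132)² + 0) = √(-114*17424 + 0) = √(-1986336 + 0) = √(-1986336) = 132*I*√114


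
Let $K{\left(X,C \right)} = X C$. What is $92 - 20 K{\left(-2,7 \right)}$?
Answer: $372$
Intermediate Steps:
$K{\left(X,C \right)} = C X$
$92 - 20 K{\left(-2,7 \right)} = 92 - 20 \cdot 7 \left(-2\right) = 92 - -280 = 92 + 280 = 372$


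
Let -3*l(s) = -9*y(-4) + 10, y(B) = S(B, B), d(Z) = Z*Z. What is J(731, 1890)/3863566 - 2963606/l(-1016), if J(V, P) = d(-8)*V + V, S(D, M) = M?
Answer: 17175132161339/88862018 ≈ 1.9328e+5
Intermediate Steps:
d(Z) = Z²
J(V, P) = 65*V (J(V, P) = (-8)²*V + V = 64*V + V = 65*V)
y(B) = B
l(s) = -46/3 (l(s) = -(-9*(-4) + 10)/3 = -(36 + 10)/3 = -⅓*46 = -46/3)
J(731, 1890)/3863566 - 2963606/l(-1016) = (65*731)/3863566 - 2963606/(-46/3) = 47515*(1/3863566) - 2963606*(-3/46) = 47515/3863566 + 4445409/23 = 17175132161339/88862018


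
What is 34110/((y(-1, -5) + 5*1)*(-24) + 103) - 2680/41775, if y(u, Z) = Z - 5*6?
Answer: 284547922/6876165 ≈ 41.382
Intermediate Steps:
y(u, Z) = -30 + Z (y(u, Z) = Z - 30 = -30 + Z)
34110/((y(-1, -5) + 5*1)*(-24) + 103) - 2680/41775 = 34110/(((-30 - 5) + 5*1)*(-24) + 103) - 2680/41775 = 34110/((-35 + 5)*(-24) + 103) - 2680*1/41775 = 34110/(-30*(-24) + 103) - 536/8355 = 34110/(720 + 103) - 536/8355 = 34110/823 - 536/8355 = 284547922/6876165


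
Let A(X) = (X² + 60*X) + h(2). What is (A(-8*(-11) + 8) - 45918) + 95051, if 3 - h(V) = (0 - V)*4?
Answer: 64120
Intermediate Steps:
h(V) = 3 + 4*V (h(V) = 3 - (0 - V)*4 = 3 - (-V)*4 = 3 - (-4)*V = 3 + 4*V)
A(X) = 11 + X² + 60*X (A(X) = (X² + 60*X) + (3 + 4*2) = (X² + 60*X) + (3 + 8) = (X² + 60*X) + 11 = 11 + X² + 60*X)
(A(-8*(-11) + 8) - 45918) + 95051 = ((11 + (-8*(-11) + 8)² + 60*(-8*(-11) + 8)) - 45918) + 95051 = ((11 + (88 + 8)² + 60*(88 + 8)) - 45918) + 95051 = ((11 + 96² + 60*96) - 45918) + 95051 = ((11 + 9216 + 5760) - 45918) + 95051 = (14987 - 45918) + 95051 = -30931 + 95051 = 64120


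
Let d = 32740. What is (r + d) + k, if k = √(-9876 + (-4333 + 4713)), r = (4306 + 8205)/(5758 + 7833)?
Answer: 444981851/13591 + 2*I*√2374 ≈ 32741.0 + 97.447*I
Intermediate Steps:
r = 12511/13591 ≈ 0.92054
k = 2*I*√2374 (k = √(-9876 + 380) = √(-9496) = 2*I*√2374 ≈ 97.447*I)
(r + d) + k = (12511/13591 + 32740) + 2*I*√2374 = 444981851/13591 + 2*I*√2374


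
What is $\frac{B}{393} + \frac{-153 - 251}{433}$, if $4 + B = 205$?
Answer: $- \frac{23913}{56723} \approx -0.42158$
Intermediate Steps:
$B = 201$ ($B = -4 + 205 = 201$)
$\frac{B}{393} + \frac{-153 - 251}{433} = \frac{201}{393} + \frac{-153 - 251}{433} = 201 \cdot \frac{1}{393} + \left(-153 - 251\right) \frac{1}{433} = \frac{67}{131} - \frac{404}{433} = - \frac{23913}{56723}$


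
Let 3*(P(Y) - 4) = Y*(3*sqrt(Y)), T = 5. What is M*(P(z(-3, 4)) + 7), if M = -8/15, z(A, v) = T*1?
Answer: -88/15 - 8*sqrt(5)/3 ≈ -11.830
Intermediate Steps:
z(A, v) = 5 (z(A, v) = 5*1 = 5)
M = -8/15 (M = -8*1/15 = -8/15 ≈ -0.53333)
P(Y) = 4 + Y**(3/2) (P(Y) = 4 + (Y*(3*sqrt(Y)))/3 = 4 + (3*Y**(3/2))/3 = 4 + Y**(3/2))
M*(P(z(-3, 4)) + 7) = -8*((4 + 5**(3/2)) + 7)/15 = -8*((4 + 5*sqrt(5)) + 7)/15 = -8*(11 + 5*sqrt(5))/15 = -88/15 - 8*sqrt(5)/3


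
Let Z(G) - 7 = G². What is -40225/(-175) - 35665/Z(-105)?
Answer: 2500119/11032 ≈ 226.62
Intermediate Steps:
Z(G) = 7 + G²
-40225/(-175) - 35665/Z(-105) = -40225/(-175) - 35665/(7 + (-105)²) = -40225*(-1/175) - 35665/(7 + 11025) = 1609/7 - 35665/11032 = 1609/7 - 35665*1/11032 = 1609/7 - 5095/1576 = 2500119/11032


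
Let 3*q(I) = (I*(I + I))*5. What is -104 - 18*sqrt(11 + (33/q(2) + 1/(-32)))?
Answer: -104 - 27*sqrt(2390)/20 ≈ -170.00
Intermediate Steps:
q(I) = 10*I**2/3 (q(I) = ((I*(I + I))*5)/3 = ((I*(2*I))*5)/3 = ((2*I**2)*5)/3 = (10*I**2)/3 = 10*I**2/3)
-104 - 18*sqrt(11 + (33/q(2) + 1/(-32))) = -104 - 18*sqrt(11 + (33/(((10/3)*2**2)) + 1/(-32))) = -104 - 18*sqrt(11 + (33/(((10/3)*4)) + 1*(-1/32))) = -104 - 18*sqrt(11 + (33/(40/3) - 1/32)) = -104 - 18*sqrt(11 + (33*(3/40) - 1/32)) = -104 - 18*sqrt(11 + (99/40 - 1/32)) = -104 - 18*sqrt(11 + 391/160) = -104 - 27*sqrt(2390)/20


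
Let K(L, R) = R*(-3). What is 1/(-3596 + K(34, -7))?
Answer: -1/3575 ≈ -0.00027972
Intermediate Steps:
K(L, R) = -3*R
1/(-3596 + K(34, -7)) = 1/(-3596 - 3*(-7)) = 1/(-3596 + 21) = 1/(-3575) = -1/3575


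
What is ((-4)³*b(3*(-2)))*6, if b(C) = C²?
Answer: -13824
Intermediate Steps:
((-4)³*b(3*(-2)))*6 = ((-4)³*(3*(-2))²)*6 = -64*(-6)²*6 = -64*36*6 = -2304*6 = -13824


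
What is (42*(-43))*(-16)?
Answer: 28896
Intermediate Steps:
(42*(-43))*(-16) = -1806*(-16) = 28896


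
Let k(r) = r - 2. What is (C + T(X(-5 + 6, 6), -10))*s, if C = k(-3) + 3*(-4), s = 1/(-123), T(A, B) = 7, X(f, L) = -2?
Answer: 10/123 ≈ 0.081301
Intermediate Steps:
k(r) = -2 + r
s = -1/123 ≈ -0.0081301
C = -17 (C = (-2 - 3) + 3*(-4) = -5 - 12 = -17)
(C + T(X(-5 + 6, 6), -10))*s = (-17 + 7)*(-1/123) = -10*(-1/123) = 10/123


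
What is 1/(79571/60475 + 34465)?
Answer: 60475/2084350446 ≈ 2.9014e-5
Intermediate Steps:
1/(79571/60475 + 34465) = 1/(2084350446/60475) = 60475/2084350446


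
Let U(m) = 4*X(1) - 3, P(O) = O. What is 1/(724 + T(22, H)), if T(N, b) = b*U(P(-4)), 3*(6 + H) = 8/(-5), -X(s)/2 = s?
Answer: 15/11938 ≈ 0.0012565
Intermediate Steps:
X(s) = -2*s
H = -98/15 (H = -6 + (8/(-5))/3 = -6 + (8*(-⅕))/3 = -6 + (⅓)*(-8/5) = -6 - 8/15 = -98/15 ≈ -6.5333)
U(m) = -11 (U(m) = 4*(-2*1) - 3 = 4*(-2) - 3 = -8 - 3 = -11)
T(N, b) = -11*b (T(N, b) = b*(-11) = -11*b)
1/(724 + T(22, H)) = 1/(724 - 11*(-98/15)) = 1/(724 + 1078/15) = 1/(11938/15) = 15/11938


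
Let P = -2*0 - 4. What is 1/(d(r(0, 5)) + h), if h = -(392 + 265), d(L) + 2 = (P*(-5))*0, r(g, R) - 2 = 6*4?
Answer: -1/659 ≈ -0.0015175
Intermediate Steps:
P = -4 (P = 0 - 4 = -4)
r(g, R) = 26 (r(g, R) = 2 + 6*4 = 2 + 24 = 26)
d(L) = -2 (d(L) = -2 - 4*(-5)*0 = -2 + 20*0 = -2 + 0 = -2)
h = -657 (h = -1*657 = -657)
1/(d(r(0, 5)) + h) = 1/(-2 - 657) = 1/(-659) = -1/659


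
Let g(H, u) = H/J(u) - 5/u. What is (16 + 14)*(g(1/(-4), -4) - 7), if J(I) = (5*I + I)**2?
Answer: -66245/384 ≈ -172.51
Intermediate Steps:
J(I) = 36*I**2 (J(I) = (6*I)**2 = 36*I**2)
g(H, u) = -5/u + H/(36*u**2) (g(H, u) = H/((36*u**2)) - 5/u = H*(1/(36*u**2)) - 5/u = H/(36*u**2) - 5/u = -5/u + H/(36*u**2))
(16 + 14)*(g(1/(-4), -4) - 7) = (16 + 14)*((1/36)*(1/(-4) - 180*(-4))/(-4)**2 - 7) = 30*((1/36)*(1/16)*(-1/4 + 720) - 7) = 30*((1/36)*(1/16)*(2879/4) - 7) = 30*(2879/2304 - 7) = 30*(-13249/2304) = -66245/384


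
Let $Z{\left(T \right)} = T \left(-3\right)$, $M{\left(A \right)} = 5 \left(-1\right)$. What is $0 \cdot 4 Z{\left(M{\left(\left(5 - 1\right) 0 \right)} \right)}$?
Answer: $0$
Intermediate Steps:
$M{\left(A \right)} = -5$
$Z{\left(T \right)} = - 3 T$
$0 \cdot 4 Z{\left(M{\left(\left(5 - 1\right) 0 \right)} \right)} = 0 \cdot 4 \left(\left(-3\right) \left(-5\right)\right) = 0 \cdot 15 = 0$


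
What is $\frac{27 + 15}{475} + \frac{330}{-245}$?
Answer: $- \frac{29292}{23275} \approx -1.2585$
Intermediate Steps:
$\frac{27 + 15}{475} + \frac{330}{-245} = 42 \cdot \frac{1}{475} + 330 \left(- \frac{1}{245}\right) = \frac{42}{475} - \frac{66}{49} = - \frac{29292}{23275}$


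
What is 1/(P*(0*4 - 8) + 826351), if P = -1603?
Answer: 1/839175 ≈ 1.1916e-6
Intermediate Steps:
1/(P*(0*4 - 8) + 826351) = 1/(-1603*(0*4 - 8) + 826351) = 1/(-1603*(0 - 8) + 826351) = 1/(-1603*(-8) + 826351) = 1/(12824 + 826351) = 1/839175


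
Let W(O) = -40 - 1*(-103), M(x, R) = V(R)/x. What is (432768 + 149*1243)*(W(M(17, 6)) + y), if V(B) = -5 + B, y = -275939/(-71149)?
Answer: 2940526509850/71149 ≈ 4.1329e+7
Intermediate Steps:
y = 275939/71149 (y = -275939*(-1/71149) = 275939/71149 ≈ 3.8783)
M(x, R) = (-5 + R)/x
W(O) = 63 (W(O) = -40 + 103 = 63)
(432768 + 149*1243)*(W(M(17, 6)) + y) = (432768 + 149*1243)*(63 + 275939/71149) = (432768 + 185207)*(4758326/71149) = 617975*(4758326/71149) = 2940526509850/71149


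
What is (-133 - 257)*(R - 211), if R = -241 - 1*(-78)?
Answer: 145860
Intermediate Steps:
R = -163 (R = -241 + 78 = -163)
(-133 - 257)*(R - 211) = (-133 - 257)*(-163 - 211) = -390*(-374) = 145860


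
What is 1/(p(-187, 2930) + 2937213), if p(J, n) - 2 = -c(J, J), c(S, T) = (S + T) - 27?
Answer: 1/2937616 ≈ 3.4041e-7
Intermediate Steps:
c(S, T) = -27 + S + T
p(J, n) = 29 - 2*J (p(J, n) = 2 - (-27 + J + J) = 2 - (-27 + 2*J) = 2 + (27 - 2*J) = 29 - 2*J)
1/(p(-187, 2930) + 2937213) = 1/((29 - 2*(-187)) + 2937213) = 1/((29 + 374) + 2937213) = 1/(403 + 2937213) = 1/2937616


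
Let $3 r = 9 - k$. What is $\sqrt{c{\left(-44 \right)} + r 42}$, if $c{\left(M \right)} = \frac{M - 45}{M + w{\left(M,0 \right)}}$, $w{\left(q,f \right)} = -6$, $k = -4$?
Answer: $\frac{3 \sqrt{2042}}{10} \approx 13.557$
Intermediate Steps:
$r = \frac{13}{3}$ ($r = \frac{9 - -4}{3} = \frac{9 + 4}{3} = \frac{1}{3} \cdot 13 = \frac{13}{3} \approx 4.3333$)
$c{\left(M \right)} = \frac{-45 + M}{-6 + M}$ ($c{\left(M \right)} = \frac{M - 45}{M - 6} = \frac{-45 + M}{-6 + M}$)
$\sqrt{c{\left(-44 \right)} + r 42} = \sqrt{\frac{-45 - 44}{-6 - 44} + \frac{13}{3} \cdot 42} = \sqrt{\frac{1}{-50} \left(-89\right) + 182} = \sqrt{\left(- \frac{1}{50}\right) \left(-89\right) + 182} = \sqrt{\frac{89}{50} + 182} = \sqrt{\frac{9189}{50}} = \frac{3 \sqrt{2042}}{10}$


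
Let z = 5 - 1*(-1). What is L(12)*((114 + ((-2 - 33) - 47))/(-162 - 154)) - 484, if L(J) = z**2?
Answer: -38524/79 ≈ -487.65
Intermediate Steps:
z = 6 (z = 5 + 1 = 6)
L(J) = 36 (L(J) = 6**2 = 36)
L(12)*((114 + ((-2 - 33) - 47))/(-162 - 154)) - 484 = 36*((114 + ((-2 - 33) - 47))/(-162 - 154)) - 484 = 36*((114 + (-35 - 47))/(-316)) - 484 = 36*((114 - 82)*(-1/316)) - 484 = 36*(32*(-1/316)) - 484 = 36*(-8/79) - 484 = -288/79 - 484 = -38524/79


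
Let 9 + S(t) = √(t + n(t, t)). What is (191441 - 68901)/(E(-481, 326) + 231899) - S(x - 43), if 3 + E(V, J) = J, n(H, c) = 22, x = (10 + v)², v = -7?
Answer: 1106269/116111 - 2*I*√3 ≈ 9.5277 - 3.4641*I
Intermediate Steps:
x = 9 (x = (10 - 7)² = 3² = 9)
E(V, J) = -3 + J
S(t) = -9 + √(22 + t) (S(t) = -9 + √(t + 22) = -9 + √(22 + t))
(191441 - 68901)/(E(-481, 326) + 231899) - S(x - 43) = (191441 - 68901)/((-3 + 326) + 231899) - (-9 + √(22 + (9 - 43))) = 122540/(323 + 231899) - (-9 + √(22 - 34)) = 122540/232222 - (-9 + √(-12)) = 122540*(1/232222) - (-9 + 2*I*√3) = 61270/116111 + (9 - 2*I*√3) = 1106269/116111 - 2*I*√3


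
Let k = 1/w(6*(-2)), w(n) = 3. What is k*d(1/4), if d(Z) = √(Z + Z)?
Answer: √2/6 ≈ 0.23570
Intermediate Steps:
d(Z) = √2*√Z (d(Z) = √(2*Z) = √2*√Z)
k = ⅓ (k = 1/3 = ⅓ ≈ 0.33333)
k*d(1/4) = (√2*√(1/4))/3 = (√2*√(¼))/3 = (√2*(½))/3 = (√2/2)/3 = √2/6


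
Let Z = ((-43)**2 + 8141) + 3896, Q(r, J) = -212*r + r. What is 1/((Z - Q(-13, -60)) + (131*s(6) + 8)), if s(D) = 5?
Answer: 1/11806 ≈ 8.4703e-5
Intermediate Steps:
Q(r, J) = -211*r
Z = 13886 (Z = (1849 + 8141) + 3896 = 9990 + 3896 = 13886)
1/((Z - Q(-13, -60)) + (131*s(6) + 8)) = 1/((13886 - (-211)*(-13)) + (131*5 + 8)) = 1/((13886 - 1*2743) + (655 + 8)) = 1/((13886 - 2743) + 663) = 1/(11143 + 663) = 1/11806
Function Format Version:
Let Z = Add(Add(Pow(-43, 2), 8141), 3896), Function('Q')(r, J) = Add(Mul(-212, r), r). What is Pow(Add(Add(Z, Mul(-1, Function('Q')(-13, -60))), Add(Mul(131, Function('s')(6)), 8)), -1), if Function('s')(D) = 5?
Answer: Rational(1, 11806) ≈ 8.4703e-5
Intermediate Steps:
Function('Q')(r, J) = Mul(-211, r)
Z = 13886 (Z = Add(Add(1849, 8141), 3896) = Add(9990, 3896) = 13886)
Pow(Add(Add(Z, Mul(-1, Function('Q')(-13, -60))), Add(Mul(131, Function('s')(6)), 8)), -1) = Pow(Add(Add(13886, Mul(-1, Mul(-211, -13))), Add(Mul(131, 5), 8)), -1) = Pow(Add(Add(13886, Mul(-1, 2743)), Add(655, 8)), -1) = Pow(Add(Add(13886, -2743), 663), -1) = Pow(Add(11143, 663), -1) = Pow(11806, -1) = Rational(1, 11806)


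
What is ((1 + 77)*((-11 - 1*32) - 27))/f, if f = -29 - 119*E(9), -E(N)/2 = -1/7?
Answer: 260/3 ≈ 86.667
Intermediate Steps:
E(N) = 2/7 (E(N) = -(-2)/7 = -2*(-⅐) = 2/7)
f = -63 (f = -29 - 119*2/7 = -29 - 34 = -63)
((1 + 77)*((-11 - 1*32) - 27))/f = ((1 + 77)*((-11 - 1*32) - 27))/(-63) = (78*((-11 - 32) - 27))*(-1/63) = (78*(-43 - 27))*(-1/63) = (78*(-70))*(-1/63) = -5460*(-1/63) = 260/3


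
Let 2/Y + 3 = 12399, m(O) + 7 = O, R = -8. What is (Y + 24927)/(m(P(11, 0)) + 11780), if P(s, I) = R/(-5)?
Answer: 772487735/364894854 ≈ 2.1170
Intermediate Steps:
P(s, I) = 8/5 (P(s, I) = -8/(-5) = -8*(-1/5) = 8/5)
m(O) = -7 + O
Y = 1/6198 (Y = 2/(-3 + 12399) = 2/12396 = 2*(1/12396) = 1/6198 ≈ 0.00016134)
(Y + 24927)/(m(P(11, 0)) + 11780) = (1/6198 + 24927)/((-7 + 8/5) + 11780) = 154497547/(6198*(-27/5 + 11780)) = 154497547/(6198*(58873/5)) = (154497547/6198)*(5/58873) = 772487735/364894854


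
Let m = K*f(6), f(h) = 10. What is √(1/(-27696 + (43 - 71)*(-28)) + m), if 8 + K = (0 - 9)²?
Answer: √39291518/232 ≈ 27.019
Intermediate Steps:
K = 73 (K = -8 + (0 - 9)² = -8 + (-9)² = -8 + 81 = 73)
m = 730 (m = 73*10 = 730)
√(1/(-27696 + (43 - 71)*(-28)) + m) = √(1/(-27696 + (43 - 71)*(-28)) + 730) = √(1/(-27696 - 28*(-28)) + 730) = √(1/(-27696 + 784) + 730) = √(1/(-26912) + 730) = √(-1/26912 + 730) = √(19645759/26912) = √39291518/232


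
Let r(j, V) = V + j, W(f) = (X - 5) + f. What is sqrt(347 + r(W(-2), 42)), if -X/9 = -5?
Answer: sqrt(427) ≈ 20.664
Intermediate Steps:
X = 45 (X = -9*(-5) = 45)
W(f) = 40 + f (W(f) = (45 - 5) + f = 40 + f)
sqrt(347 + r(W(-2), 42)) = sqrt(347 + (42 + (40 - 2))) = sqrt(347 + (42 + 38)) = sqrt(347 + 80) = sqrt(427)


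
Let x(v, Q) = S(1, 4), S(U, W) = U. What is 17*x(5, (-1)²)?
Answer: 17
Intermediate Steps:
x(v, Q) = 1
17*x(5, (-1)²) = 17*1 = 17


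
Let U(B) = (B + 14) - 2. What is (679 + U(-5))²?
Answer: 470596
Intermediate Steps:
U(B) = 12 + B (U(B) = (14 + B) - 2 = 12 + B)
(679 + U(-5))² = (679 + (12 - 5))² = (679 + 7)² = 686² = 470596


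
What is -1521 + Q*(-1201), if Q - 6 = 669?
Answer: -812196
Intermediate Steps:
Q = 675 (Q = 6 + 669 = 675)
-1521 + Q*(-1201) = -1521 + 675*(-1201) = -1521 - 810675 = -812196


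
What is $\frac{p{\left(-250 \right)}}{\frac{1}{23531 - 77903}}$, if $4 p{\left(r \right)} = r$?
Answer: $3398250$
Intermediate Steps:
$p{\left(r \right)} = \frac{r}{4}$
$\frac{p{\left(-250 \right)}}{\frac{1}{23531 - 77903}} = \frac{\frac{1}{4} \left(-250\right)}{\frac{1}{23531 - 77903}} = - \frac{125}{2 \frac{1}{-54372}} = - \frac{125}{2 \left(- \frac{1}{54372}\right)} = \left(- \frac{125}{2}\right) \left(-54372\right) = 3398250$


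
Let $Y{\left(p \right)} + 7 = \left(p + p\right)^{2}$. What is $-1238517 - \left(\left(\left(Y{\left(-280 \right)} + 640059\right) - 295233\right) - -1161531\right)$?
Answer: $-3058467$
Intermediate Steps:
$Y{\left(p \right)} = -7 + 4 p^{2}$ ($Y{\left(p \right)} = -7 + \left(p + p\right)^{2} = -7 + \left(2 p\right)^{2} = -7 + 4 p^{2}$)
$-1238517 - \left(\left(\left(Y{\left(-280 \right)} + 640059\right) - 295233\right) - -1161531\right) = -1238517 - \left(\left(\left(\left(-7 + 4 \left(-280\right)^{2}\right) + 640059\right) - 295233\right) - -1161531\right) = -1238517 - \left(\left(\left(\left(-7 + 4 \cdot 78400\right) + 640059\right) - 295233\right) + 1161531\right) = -1238517 - \left(\left(\left(\left(-7 + 313600\right) + 640059\right) - 295233\right) + 1161531\right) = -1238517 - \left(\left(\left(313593 + 640059\right) - 295233\right) + 1161531\right) = -1238517 - \left(\left(953652 - 295233\right) + 1161531\right) = -1238517 - \left(658419 + 1161531\right) = -1238517 - 1819950 = -3058467$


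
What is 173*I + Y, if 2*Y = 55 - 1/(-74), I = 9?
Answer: 234507/148 ≈ 1584.5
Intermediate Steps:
Y = 4071/148 (Y = (55 - 1/(-74))/2 = (55 - 1*(-1/74))/2 = (55 + 1/74)/2 = (½)*(4071/74) = 4071/148 ≈ 27.507)
173*I + Y = 173*9 + 4071/148 = 1557 + 4071/148 = 234507/148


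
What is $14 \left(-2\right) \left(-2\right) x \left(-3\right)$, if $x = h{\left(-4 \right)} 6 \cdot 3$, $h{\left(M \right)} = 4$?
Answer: $-12096$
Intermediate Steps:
$x = 72$ ($x = 4 \cdot 6 \cdot 3 = 24 \cdot 3 = 72$)
$14 \left(-2\right) \left(-2\right) x \left(-3\right) = 14 \left(-2\right) \left(-2\right) 72 \left(-3\right) = 14 \cdot 4 \cdot 72 \left(-3\right) = 14 \cdot 288 \left(-3\right) = 14 \left(-864\right) = -12096$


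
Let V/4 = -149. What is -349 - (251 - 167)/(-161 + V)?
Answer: -264109/757 ≈ -348.89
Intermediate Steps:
V = -596 (V = 4*(-149) = -596)
-349 - (251 - 167)/(-161 + V) = -349 - (251 - 167)/(-161 - 596) = -349 - 84/(-757) = -349 - 84*(-1)/757 = -349 - 1*(-84/757) = -349 + 84/757 = -264109/757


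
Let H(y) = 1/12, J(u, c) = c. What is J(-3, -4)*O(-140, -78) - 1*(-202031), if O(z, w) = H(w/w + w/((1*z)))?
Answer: 606092/3 ≈ 2.0203e+5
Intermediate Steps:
H(y) = 1/12
O(z, w) = 1/12
J(-3, -4)*O(-140, -78) - 1*(-202031) = -4*1/12 - 1*(-202031) = -⅓ + 202031 = 606092/3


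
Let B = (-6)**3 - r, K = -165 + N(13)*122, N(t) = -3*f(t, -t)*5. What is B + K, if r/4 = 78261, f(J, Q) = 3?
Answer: -318915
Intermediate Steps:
r = 313044 (r = 4*78261 = 313044)
N(t) = -45 (N(t) = -3*3*5 = -9*5 = -45)
K = -5655 (K = -165 - 45*122 = -165 - 5490 = -5655)
B = -313260 (B = (-6)**3 - 1*313044 = -216 - 313044 = -313260)
B + K = -313260 - 5655 = -318915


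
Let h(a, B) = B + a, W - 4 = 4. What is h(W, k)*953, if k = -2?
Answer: 5718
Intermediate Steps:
W = 8 (W = 4 + 4 = 8)
h(W, k)*953 = (-2 + 8)*953 = 6*953 = 5718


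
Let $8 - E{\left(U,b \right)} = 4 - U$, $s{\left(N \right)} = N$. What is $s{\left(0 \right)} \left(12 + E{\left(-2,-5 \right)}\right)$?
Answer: $0$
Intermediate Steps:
$E{\left(U,b \right)} = 4 + U$ ($E{\left(U,b \right)} = 8 - \left(4 - U\right) = 8 + \left(-4 + U\right) = 4 + U$)
$s{\left(0 \right)} \left(12 + E{\left(-2,-5 \right)}\right) = 0 \left(12 + \left(4 - 2\right)\right) = 0 \left(12 + 2\right) = 0 \cdot 14 = 0$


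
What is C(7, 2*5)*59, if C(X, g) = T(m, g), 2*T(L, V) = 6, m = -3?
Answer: 177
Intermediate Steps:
T(L, V) = 3 (T(L, V) = (1/2)*6 = 3)
C(X, g) = 3
C(7, 2*5)*59 = 3*59 = 177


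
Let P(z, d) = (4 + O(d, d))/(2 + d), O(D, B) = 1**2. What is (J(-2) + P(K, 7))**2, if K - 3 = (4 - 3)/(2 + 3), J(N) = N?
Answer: 169/81 ≈ 2.0864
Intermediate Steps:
O(D, B) = 1
K = 16/5 (K = 3 + (4 - 3)/(2 + 3) = 3 + 1/5 = 16/5 ≈ 3.2000)
P(z, d) = 5/(2 + d) (P(z, d) = (4 + 1)/(2 + d) = 5/(2 + d))
(J(-2) + P(K, 7))**2 = (-2 + 5/(2 + 7))**2 = (-2 + 5/9)**2 = (-13/9)**2 = 169/81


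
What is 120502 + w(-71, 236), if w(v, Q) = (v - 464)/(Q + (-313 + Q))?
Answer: 19159283/159 ≈ 1.2050e+5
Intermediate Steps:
w(v, Q) = (-464 + v)/(-313 + 2*Q)
120502 + w(-71, 236) = 120502 + (-464 - 71)/(-313 + 2*236) = 120502 - 535/(-313 + 472) = 120502 - 535/159 = 19159283/159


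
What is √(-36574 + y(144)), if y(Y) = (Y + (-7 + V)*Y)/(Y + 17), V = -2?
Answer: I*√948220126/161 ≈ 191.26*I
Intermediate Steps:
y(Y) = -8*Y/(17 + Y) (y(Y) = (Y + (-7 - 2)*Y)/(Y + 17) = (Y - 9*Y)/(17 + Y) = (-8*Y)/(17 + Y) = -8*Y/(17 + Y))
√(-36574 + y(144)) = √(-36574 - 8*144/(17 + 144)) = √(-36574 - 8*144/161) = √(-36574 - 8*144*1/161) = √(-36574 - 1152/161) = √(-5889566/161) = I*√948220126/161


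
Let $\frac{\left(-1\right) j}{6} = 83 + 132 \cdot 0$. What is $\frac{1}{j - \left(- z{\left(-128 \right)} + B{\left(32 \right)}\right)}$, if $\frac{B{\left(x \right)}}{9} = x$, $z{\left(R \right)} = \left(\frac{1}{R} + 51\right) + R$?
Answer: $- \frac{128}{110465} \approx -0.0011587$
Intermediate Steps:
$z{\left(R \right)} = 51 + R + \frac{1}{R}$ ($z{\left(R \right)} = \left(51 + \frac{1}{R}\right) + R = 51 + R + \frac{1}{R}$)
$B{\left(x \right)} = 9 x$
$j = -498$ ($j = - 6 \left(83 + 132 \cdot 0\right) = - 6 \left(83 + 0\right) = \left(-6\right) 83 = -498$)
$\frac{1}{j - \left(- z{\left(-128 \right)} + B{\left(32 \right)}\right)} = \frac{1}{-498 + \left(\left(51 - 128 + \frac{1}{-128}\right) - 9 \cdot 32\right)} = \frac{1}{-498 - \frac{46721}{128}} = \frac{1}{- \frac{110465}{128}} = - \frac{128}{110465}$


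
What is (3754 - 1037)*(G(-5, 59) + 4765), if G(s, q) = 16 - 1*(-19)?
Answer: 13041600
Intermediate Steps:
G(s, q) = 35 (G(s, q) = 16 + 19 = 35)
(3754 - 1037)*(G(-5, 59) + 4765) = (3754 - 1037)*(35 + 4765) = 2717*4800 = 13041600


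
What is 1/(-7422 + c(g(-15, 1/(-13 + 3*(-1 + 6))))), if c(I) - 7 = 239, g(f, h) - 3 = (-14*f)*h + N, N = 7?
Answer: -1/7176 ≈ -0.00013935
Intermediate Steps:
g(f, h) = 10 - 14*f*h (g(f, h) = 3 + ((-14*f)*h + 7) = 3 + (-14*f*h + 7) = 3 + (7 - 14*f*h) = 10 - 14*f*h)
c(I) = 246 (c(I) = 7 + 239 = 246)
1/(-7422 + c(g(-15, 1/(-13 + 3*(-1 + 6))))) = 1/(-7422 + 246) = 1/(-7176) = -1/7176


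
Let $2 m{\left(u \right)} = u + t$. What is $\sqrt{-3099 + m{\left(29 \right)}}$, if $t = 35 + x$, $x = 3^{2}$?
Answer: $\frac{35 i \sqrt{10}}{2} \approx 55.34 i$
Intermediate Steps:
$x = 9$
$t = 44$ ($t = 35 + 9 = 44$)
$m{\left(u \right)} = 22 + \frac{u}{2}$ ($m{\left(u \right)} = \frac{u + 44}{2} = \frac{44 + u}{2} = 22 + \frac{u}{2}$)
$\sqrt{-3099 + m{\left(29 \right)}} = \sqrt{-3099 + \left(22 + \frac{1}{2} \cdot 29\right)} = \sqrt{-3099 + \left(22 + \frac{29}{2}\right)} = \sqrt{-3099 + \frac{73}{2}} = \sqrt{- \frac{6125}{2}} = \frac{35 i \sqrt{10}}{2}$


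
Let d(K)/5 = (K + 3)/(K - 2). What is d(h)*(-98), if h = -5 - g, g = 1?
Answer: -735/4 ≈ -183.75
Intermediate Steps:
h = -6 (h = -5 - 1*1 = -5 - 1 = -6)
d(K) = 5*(3 + K)/(-2 + K) (d(K) = 5*((K + 3)/(K - 2)) = 5*((3 + K)/(-2 + K)) = 5*(3 + K)/(-2 + K))
d(h)*(-98) = (5*(3 - 6)/(-2 - 6))*(-98) = (5*(-3)/(-8))*(-98) = (5*(-⅛)*(-3))*(-98) = (15/8)*(-98) = -735/4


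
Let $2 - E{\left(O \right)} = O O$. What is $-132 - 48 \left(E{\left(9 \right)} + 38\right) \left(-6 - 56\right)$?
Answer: $-122148$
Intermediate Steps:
$E{\left(O \right)} = 2 - O^{2}$ ($E{\left(O \right)} = 2 - O O = 2 - O^{2}$)
$-132 - 48 \left(E{\left(9 \right)} + 38\right) \left(-6 - 56\right) = -132 - 48 \left(\left(2 - 9^{2}\right) + 38\right) \left(-6 - 56\right) = -132 - 48 \left(\left(2 - 81\right) + 38\right) \left(-62\right) = -132 - 48 \left(-79 + 38\right) \left(-62\right) = -132 - 48 \left(\left(-41\right) \left(-62\right)\right) = -132 - 122016 = -122148$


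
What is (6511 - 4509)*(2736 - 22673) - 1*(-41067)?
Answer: -39872807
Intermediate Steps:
(6511 - 4509)*(2736 - 22673) - 1*(-41067) = 2002*(-19937) + 41067 = -39913874 + 41067 = -39872807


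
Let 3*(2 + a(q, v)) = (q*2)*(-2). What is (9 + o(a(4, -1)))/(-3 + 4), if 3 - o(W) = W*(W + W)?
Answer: -860/9 ≈ -95.556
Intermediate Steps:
a(q, v) = -2 - 4*q/3 (a(q, v) = -2 + ((q*2)*(-2))/3 = -2 + ((2*q)*(-2))/3 = -2 + (-4*q)/3 = -2 - 4*q/3)
o(W) = 3 - 2*W² (o(W) = 3 - W*(W + W) = 3 - W*2*W = 3 - 2*W²)
(9 + o(a(4, -1)))/(-3 + 4) = (9 + (3 - 2*(-2 - 4/3*4)²))/(-3 + 4) = (9 + (3 - 2*(-2 - 16/3)²))/1 = 1*(9 + (3 - 2*(-22/3)²)) = 1*(9 + (3 - 2*484/9)) = 1*(9 + (3 - 968/9)) = 1*(9 - 941/9) = 1*(-860/9) = -860/9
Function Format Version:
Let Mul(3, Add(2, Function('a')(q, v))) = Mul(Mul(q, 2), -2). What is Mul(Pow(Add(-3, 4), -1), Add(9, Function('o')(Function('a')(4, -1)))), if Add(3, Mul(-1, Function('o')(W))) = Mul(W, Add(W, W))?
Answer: Rational(-860, 9) ≈ -95.556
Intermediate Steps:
Function('a')(q, v) = Add(-2, Mul(Rational(-4, 3), q)) (Function('a')(q, v) = Add(-2, Mul(Rational(1, 3), Mul(Mul(q, 2), -2))) = Add(-2, Mul(Rational(1, 3), Mul(Mul(2, q), -2))) = Add(-2, Mul(Rational(1, 3), Mul(-4, q))) = Add(-2, Mul(Rational(-4, 3), q)))
Function('o')(W) = Add(3, Mul(-2, Pow(W, 2))) (Function('o')(W) = Add(3, Mul(-1, Mul(W, Add(W, W)))) = Add(3, Mul(-1, Mul(W, Mul(2, W)))) = Add(3, Mul(-1, Mul(2, Pow(W, 2)))) = Add(3, Mul(-2, Pow(W, 2))))
Mul(Pow(Add(-3, 4), -1), Add(9, Function('o')(Function('a')(4, -1)))) = Mul(Pow(Add(-3, 4), -1), Add(9, Add(3, Mul(-2, Pow(Add(-2, Mul(Rational(-4, 3), 4)), 2))))) = Mul(Pow(1, -1), Add(9, Add(3, Mul(-2, Pow(Add(-2, Rational(-16, 3)), 2))))) = Mul(1, Add(9, Add(3, Mul(-2, Pow(Rational(-22, 3), 2))))) = Mul(1, Add(9, Add(3, Mul(-2, Rational(484, 9))))) = Mul(1, Add(9, Add(3, Rational(-968, 9)))) = Mul(1, Add(9, Rational(-941, 9))) = Mul(1, Rational(-860, 9)) = Rational(-860, 9)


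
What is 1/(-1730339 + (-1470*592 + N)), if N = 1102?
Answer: -1/2599477 ≈ -3.8469e-7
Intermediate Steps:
1/(-1730339 + (-1470*592 + N)) = 1/(-1730339 + (-1470*592 + 1102)) = 1/(-1730339 + (-870240 + 1102)) = 1/(-1730339 - 869138) = 1/(-2599477) = -1/2599477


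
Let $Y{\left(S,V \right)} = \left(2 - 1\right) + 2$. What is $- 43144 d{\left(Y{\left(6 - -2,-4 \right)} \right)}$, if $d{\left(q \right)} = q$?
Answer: $-129432$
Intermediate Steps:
$Y{\left(S,V \right)} = 3$ ($Y{\left(S,V \right)} = 1 + 2 = 3$)
$- 43144 d{\left(Y{\left(6 - -2,-4 \right)} \right)} = \left(-43144\right) 3 = -129432$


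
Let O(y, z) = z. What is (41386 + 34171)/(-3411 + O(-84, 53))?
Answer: -75557/3358 ≈ -22.501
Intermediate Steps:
(41386 + 34171)/(-3411 + O(-84, 53)) = (41386 + 34171)/(-3411 + 53) = 75557/(-3358) = 75557*(-1/3358) = -75557/3358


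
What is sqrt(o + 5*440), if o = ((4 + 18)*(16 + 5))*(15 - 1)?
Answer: 2*sqrt(2167) ≈ 93.102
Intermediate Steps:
o = 6468 (o = (22*21)*14 = 462*14 = 6468)
sqrt(o + 5*440) = sqrt(6468 + 5*440) = sqrt(6468 + 2200) = sqrt(8668) = 2*sqrt(2167)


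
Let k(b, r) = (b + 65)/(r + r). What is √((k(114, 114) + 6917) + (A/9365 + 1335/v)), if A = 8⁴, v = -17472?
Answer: √1044762942329997428265/388610040 ≈ 83.175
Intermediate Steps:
k(b, r) = (65 + b)/(2*r) (k(b, r) = (65 + b)/((2*r)) = (65 + b)*(1/(2*r)) = (65 + b)/(2*r))
A = 4096
√((k(114, 114) + 6917) + (A/9365 + 1335/v)) = √(((½)*(65 + 114)/114 + 6917) + (4096/9365 + 1335/(-17472))) = √(((½)*(1/114)*179 + 6917) + (4096*(1/9365) + 1335*(-1/17472))) = √((179/228 + 6917) + (4096/9365 - 445/5824)) = √(1577255/228 + 19687679/54541760) = √(21507688114903/3108880320) = √1044762942329997428265/388610040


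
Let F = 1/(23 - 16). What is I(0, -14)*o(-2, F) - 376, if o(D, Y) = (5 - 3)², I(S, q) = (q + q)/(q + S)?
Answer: -368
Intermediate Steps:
I(S, q) = 2*q/(S + q) (I(S, q) = (2*q)/(S + q) = 2*q/(S + q))
F = ⅐ (F = 1/7 = ⅐ ≈ 0.14286)
o(D, Y) = 4 (o(D, Y) = 2² = 4)
I(0, -14)*o(-2, F) - 376 = (2*(-14)/(0 - 14))*4 - 376 = (2*(-14)/(-14))*4 - 376 = (2*(-14)*(-1/14))*4 - 376 = 2*4 - 376 = 8 - 376 = -368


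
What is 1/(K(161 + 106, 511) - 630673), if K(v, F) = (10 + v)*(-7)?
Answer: -1/632612 ≈ -1.5807e-6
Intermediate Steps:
K(v, F) = -70 - 7*v
1/(K(161 + 106, 511) - 630673) = 1/((-70 - 7*(161 + 106)) - 630673) = 1/((-70 - 7*267) - 630673) = 1/((-70 - 1869) - 630673) = 1/(-1939 - 630673) = 1/(-632612) = -1/632612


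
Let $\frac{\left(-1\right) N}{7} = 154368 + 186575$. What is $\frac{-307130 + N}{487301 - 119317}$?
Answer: $- \frac{2693731}{367984} \approx -7.3202$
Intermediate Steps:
$N = -2386601$ ($N = - 7 \left(154368 + 186575\right) = \left(-7\right) 340943 = -2386601$)
$\frac{-307130 + N}{487301 - 119317} = \frac{-307130 - 2386601}{487301 - 119317} = - \frac{2693731}{367984}$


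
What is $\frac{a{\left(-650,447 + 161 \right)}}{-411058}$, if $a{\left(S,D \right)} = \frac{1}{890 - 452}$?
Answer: $- \frac{1}{180043404} \approx -5.5542 \cdot 10^{-9}$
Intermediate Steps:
$a{\left(S,D \right)} = \frac{1}{438}$
$\frac{a{\left(-650,447 + 161 \right)}}{-411058} = \frac{1}{438 \left(-411058\right)} = \frac{1}{438} \left(- \frac{1}{411058}\right) = - \frac{1}{180043404}$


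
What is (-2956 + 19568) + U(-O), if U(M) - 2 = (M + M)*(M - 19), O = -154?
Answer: 58194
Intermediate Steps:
U(M) = 2 + 2*M*(-19 + M) (U(M) = 2 + (M + M)*(M - 19) = 2 + (2*M)*(-19 + M) = 2 + 2*M*(-19 + M))
(-2956 + 19568) + U(-O) = (-2956 + 19568) + (2 - (-38)*(-154) + 2*(-1*(-154))²) = 16612 + (2 - 38*154 + 2*154²) = 16612 + (2 - 5852 + 2*23716) = 16612 + (2 - 5852 + 47432) = 16612 + 41582 = 58194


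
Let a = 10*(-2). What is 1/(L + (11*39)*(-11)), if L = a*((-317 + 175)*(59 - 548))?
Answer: -1/1393479 ≈ -7.1763e-7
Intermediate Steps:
a = -20
L = -1388760 (L = -20*(-317 + 175)*(59 - 548) = -(-2840)*(-489) = -20*69438 = -1388760)
1/(L + (11*39)*(-11)) = 1/(-1388760 + (11*39)*(-11)) = 1/(-1388760 + 429*(-11)) = 1/(-1388760 - 4719) = 1/(-1393479) = -1/1393479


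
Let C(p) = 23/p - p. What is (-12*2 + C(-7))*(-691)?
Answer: 98122/7 ≈ 14017.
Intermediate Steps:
C(p) = -p + 23/p
(-12*2 + C(-7))*(-691) = (-12*2 + (-1*(-7) + 23/(-7)))*(-691) = (-24 + (7 + 23*(-⅐)))*(-691) = (-24 + (7 - 23/7))*(-691) = (-24 + 26/7)*(-691) = -142/7*(-691) = 98122/7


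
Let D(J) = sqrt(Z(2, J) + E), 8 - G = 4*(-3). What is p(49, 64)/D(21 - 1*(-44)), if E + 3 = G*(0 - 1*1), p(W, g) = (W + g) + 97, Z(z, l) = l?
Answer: 5*sqrt(42) ≈ 32.404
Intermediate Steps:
G = 20 (G = 8 - 4*(-3) = 8 - 1*(-12) = 8 + 12 = 20)
p(W, g) = 97 + W + g
E = -23 (E = -3 + 20*(0 - 1*1) = -3 + 20*(0 - 1) = -3 + 20*(-1) = -3 - 20 = -23)
D(J) = sqrt(-23 + J) (D(J) = sqrt(J - 23) = sqrt(-23 + J))
p(49, 64)/D(21 - 1*(-44)) = (97 + 49 + 64)/(sqrt(-23 + (21 - 1*(-44)))) = 210/(sqrt(-23 + (21 + 44))) = 210/(sqrt(-23 + 65)) = 210/(sqrt(42)) = 210*(sqrt(42)/42) = 5*sqrt(42)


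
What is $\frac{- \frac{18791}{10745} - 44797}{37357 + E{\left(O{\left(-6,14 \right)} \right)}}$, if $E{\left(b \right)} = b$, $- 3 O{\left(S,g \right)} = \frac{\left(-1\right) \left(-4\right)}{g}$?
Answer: $- \frac{1444087668}{1204199825} \approx -1.1992$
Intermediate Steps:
$O{\left(S,g \right)} = - \frac{4}{3 g}$ ($O{\left(S,g \right)} = - \frac{\left(-1\right) \left(-4\right) \frac{1}{g}}{3} = - \frac{4 \frac{1}{g}}{3} = - \frac{4}{3 g}$)
$\frac{- \frac{18791}{10745} - 44797}{37357 + E{\left(O{\left(-6,14 \right)} \right)}} = \frac{- \frac{18791}{10745} - 44797}{37357 - \frac{4}{3 \cdot 14}} = \frac{\left(-18791\right) \frac{1}{10745} - 44797}{37357 - \frac{2}{21}} = \frac{- \frac{18791}{10745} - 44797}{37357 - \frac{2}{21}} = - \frac{481362556}{10745 \cdot \frac{784495}{21}} = \left(- \frac{481362556}{10745}\right) \frac{21}{784495} = - \frac{1444087668}{1204199825}$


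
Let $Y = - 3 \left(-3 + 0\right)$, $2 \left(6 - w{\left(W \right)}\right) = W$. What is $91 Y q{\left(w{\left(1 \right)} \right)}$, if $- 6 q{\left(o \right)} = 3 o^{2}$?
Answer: $- \frac{99099}{8} \approx -12387.0$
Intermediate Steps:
$w{\left(W \right)} = 6 - \frac{W}{2}$
$Y = 9$ ($Y = \left(-3\right) \left(-3\right) = 9$)
$q{\left(o \right)} = - \frac{o^{2}}{2}$ ($q{\left(o \right)} = - \frac{3 o^{2}}{6} = - \frac{o^{2}}{2}$)
$91 Y q{\left(w{\left(1 \right)} \right)} = 91 \cdot 9 \left(- \frac{\left(6 - \frac{1}{2}\right)^{2}}{2}\right) = 819 \left(- \frac{\left(6 - \frac{1}{2}\right)^{2}}{2}\right) = 819 \left(- \frac{\left(\frac{11}{2}\right)^{2}}{2}\right) = 819 \left(\left(- \frac{1}{2}\right) \frac{121}{4}\right) = 819 \left(- \frac{121}{8}\right) = - \frac{99099}{8}$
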